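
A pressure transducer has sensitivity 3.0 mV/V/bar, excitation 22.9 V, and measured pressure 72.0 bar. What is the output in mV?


Output = sensitivity * Vex * P.
Vout = 3.0 * 22.9 * 72.0
Vout = 68.7 * 72.0
Vout = 4946.4 mV

4946.4 mV


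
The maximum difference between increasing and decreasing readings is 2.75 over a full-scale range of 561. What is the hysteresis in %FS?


Hysteresis = (max difference / full scale) * 100%.
H = (2.75 / 561) * 100
H = 0.49 %FS

0.49 %FS


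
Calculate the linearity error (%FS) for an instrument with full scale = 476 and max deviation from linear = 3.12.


Linearity error = (max deviation / full scale) * 100%.
Linearity = (3.12 / 476) * 100
Linearity = 0.655 %FS

0.655 %FS


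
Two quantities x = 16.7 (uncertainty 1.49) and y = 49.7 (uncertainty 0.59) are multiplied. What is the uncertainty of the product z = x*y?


For a product z = x*y, the relative uncertainty is:
uz/z = sqrt((ux/x)^2 + (uy/y)^2)
Relative uncertainties: ux/x = 1.49/16.7 = 0.089222
uy/y = 0.59/49.7 = 0.011871
z = 16.7 * 49.7 = 830.0
uz = 830.0 * sqrt(0.089222^2 + 0.011871^2) = 74.706

74.706


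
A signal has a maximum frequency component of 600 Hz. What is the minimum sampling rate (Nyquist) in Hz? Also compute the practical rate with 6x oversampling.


By Nyquist theorem, fs_min = 2 * fmax.
fs_min = 2 * 600 = 1200 Hz
Practical rate = 6 * fs_min = 6 * 1200 = 7200 Hz

fs_min = 1200 Hz, fs_practical = 7200 Hz


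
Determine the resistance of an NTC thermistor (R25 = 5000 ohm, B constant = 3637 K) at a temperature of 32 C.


NTC thermistor equation: Rt = R25 * exp(B * (1/T - 1/T25)).
T in Kelvin: 305.15 K, T25 = 298.15 K
1/T - 1/T25 = 1/305.15 - 1/298.15 = -7.694e-05
B * (1/T - 1/T25) = 3637 * -7.694e-05 = -0.2798
Rt = 5000 * exp(-0.2798) = 3779.6 ohm

3779.6 ohm


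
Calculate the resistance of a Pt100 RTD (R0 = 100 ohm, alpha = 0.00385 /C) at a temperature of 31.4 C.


The RTD equation: Rt = R0 * (1 + alpha * T).
Rt = 100 * (1 + 0.00385 * 31.4)
Rt = 100 * (1 + 0.12089)
Rt = 100 * 1.12089
Rt = 112.089 ohm

112.089 ohm


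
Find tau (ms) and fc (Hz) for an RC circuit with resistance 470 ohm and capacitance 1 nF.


Time constant: tau = R * C.
tau = 470 * 1.00e-09 = 4.7e-07 s
tau = 0.0005 ms
Cutoff frequency: fc = 1 / (2*pi*R*C).
fc = 1 / (2*pi*4.7e-07) = 338627.54 Hz

tau = 0.0005 ms, fc = 338627.54 Hz


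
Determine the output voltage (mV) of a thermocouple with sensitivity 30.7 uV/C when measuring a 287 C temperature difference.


The thermocouple output V = sensitivity * dT.
V = 30.7 uV/C * 287 C
V = 8810.9 uV
V = 8.811 mV

8.811 mV


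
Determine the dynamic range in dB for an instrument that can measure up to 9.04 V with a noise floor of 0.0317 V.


Dynamic range = 20 * log10(Vmax / Vnoise).
DR = 20 * log10(9.04 / 0.0317)
DR = 20 * log10(285.17)
DR = 49.1 dB

49.1 dB


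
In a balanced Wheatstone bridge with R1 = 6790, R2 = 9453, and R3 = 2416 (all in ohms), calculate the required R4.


At balance: R1*R4 = R2*R3, so R4 = R2*R3/R1.
R4 = 9453 * 2416 / 6790
R4 = 22838448 / 6790
R4 = 3363.54 ohm

3363.54 ohm


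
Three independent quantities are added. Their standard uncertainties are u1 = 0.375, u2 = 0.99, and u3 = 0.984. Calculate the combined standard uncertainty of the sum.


For a sum of independent quantities, uc = sqrt(u1^2 + u2^2 + u3^2).
uc = sqrt(0.375^2 + 0.99^2 + 0.984^2)
uc = sqrt(0.140625 + 0.9801 + 0.968256)
uc = 1.4453

1.4453


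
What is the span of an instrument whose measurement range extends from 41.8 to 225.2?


Span = upper range - lower range.
Span = 225.2 - (41.8)
Span = 183.4

183.4


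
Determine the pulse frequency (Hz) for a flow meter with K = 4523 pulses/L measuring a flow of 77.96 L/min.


Frequency = K * Q / 60 (converting L/min to L/s).
f = 4523 * 77.96 / 60
f = 352613.08 / 60
f = 5876.88 Hz

5876.88 Hz


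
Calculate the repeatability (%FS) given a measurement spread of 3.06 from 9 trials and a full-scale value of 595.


Repeatability = (spread / full scale) * 100%.
R = (3.06 / 595) * 100
R = 0.514 %FS

0.514 %FS


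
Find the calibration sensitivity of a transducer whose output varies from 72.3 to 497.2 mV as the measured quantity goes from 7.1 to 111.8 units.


Sensitivity = (y2 - y1) / (x2 - x1).
S = (497.2 - 72.3) / (111.8 - 7.1)
S = 424.9 / 104.7
S = 4.0583 mV/unit

4.0583 mV/unit


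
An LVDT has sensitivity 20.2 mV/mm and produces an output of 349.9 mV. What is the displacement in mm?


Displacement = Vout / sensitivity.
d = 349.9 / 20.2
d = 17.322 mm

17.322 mm


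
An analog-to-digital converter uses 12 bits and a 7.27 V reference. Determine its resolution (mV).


The resolution (LSB) of an ADC is Vref / 2^n.
LSB = 7.27 / 2^12
LSB = 7.27 / 4096
LSB = 0.0017749 V = 1.77490234 mV

1.77490234 mV


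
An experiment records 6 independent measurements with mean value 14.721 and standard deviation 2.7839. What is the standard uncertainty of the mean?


The standard uncertainty for Type A evaluation is u = s / sqrt(n).
u = 2.7839 / sqrt(6)
u = 2.7839 / 2.4495
u = 1.1365

1.1365


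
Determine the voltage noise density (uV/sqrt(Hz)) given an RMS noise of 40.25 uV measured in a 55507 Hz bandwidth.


Noise spectral density = Vrms / sqrt(BW).
NSD = 40.25 / sqrt(55507)
NSD = 40.25 / 235.5992
NSD = 0.1708 uV/sqrt(Hz)

0.1708 uV/sqrt(Hz)


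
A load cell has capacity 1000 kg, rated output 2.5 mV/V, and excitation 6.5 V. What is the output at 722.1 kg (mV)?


Vout = rated_output * Vex * (load / capacity).
Vout = 2.5 * 6.5 * (722.1 / 1000)
Vout = 2.5 * 6.5 * 0.7221
Vout = 11.734 mV

11.734 mV


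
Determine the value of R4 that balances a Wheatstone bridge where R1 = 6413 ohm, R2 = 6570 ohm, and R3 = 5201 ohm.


At balance: R1*R4 = R2*R3, so R4 = R2*R3/R1.
R4 = 6570 * 5201 / 6413
R4 = 34170570 / 6413
R4 = 5328.33 ohm

5328.33 ohm


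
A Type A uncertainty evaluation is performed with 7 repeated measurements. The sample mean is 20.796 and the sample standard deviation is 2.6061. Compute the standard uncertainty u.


The standard uncertainty for Type A evaluation is u = s / sqrt(n).
u = 2.6061 / sqrt(7)
u = 2.6061 / 2.6458
u = 0.985

0.985


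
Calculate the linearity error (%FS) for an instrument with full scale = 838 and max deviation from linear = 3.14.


Linearity error = (max deviation / full scale) * 100%.
Linearity = (3.14 / 838) * 100
Linearity = 0.375 %FS

0.375 %FS


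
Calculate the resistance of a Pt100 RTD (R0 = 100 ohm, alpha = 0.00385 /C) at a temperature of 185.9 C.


The RTD equation: Rt = R0 * (1 + alpha * T).
Rt = 100 * (1 + 0.00385 * 185.9)
Rt = 100 * (1 + 0.715715)
Rt = 100 * 1.715715
Rt = 171.571 ohm

171.571 ohm


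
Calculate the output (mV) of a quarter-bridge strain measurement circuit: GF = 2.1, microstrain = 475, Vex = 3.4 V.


Quarter bridge output: Vout = (GF * epsilon * Vex) / 4.
Vout = (2.1 * 475e-6 * 3.4) / 4
Vout = 0.0033915 / 4 V
Vout = 0.00084787 V = 0.8479 mV

0.8479 mV


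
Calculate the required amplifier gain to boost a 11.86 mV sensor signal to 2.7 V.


Gain = Vout / Vin (converting to same units).
G = 2.7 V / 11.86 mV
G = 2700.0 mV / 11.86 mV
G = 227.66

227.66


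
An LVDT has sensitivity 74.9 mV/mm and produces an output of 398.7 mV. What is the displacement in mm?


Displacement = Vout / sensitivity.
d = 398.7 / 74.9
d = 5.323 mm

5.323 mm


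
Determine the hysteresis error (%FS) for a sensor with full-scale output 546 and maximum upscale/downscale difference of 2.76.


Hysteresis = (max difference / full scale) * 100%.
H = (2.76 / 546) * 100
H = 0.505 %FS

0.505 %FS


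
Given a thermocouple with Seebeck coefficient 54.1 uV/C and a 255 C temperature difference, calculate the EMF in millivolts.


The thermocouple output V = sensitivity * dT.
V = 54.1 uV/C * 255 C
V = 13795.5 uV
V = 13.796 mV

13.796 mV


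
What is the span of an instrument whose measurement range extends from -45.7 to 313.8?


Span = upper range - lower range.
Span = 313.8 - (-45.7)
Span = 359.5

359.5


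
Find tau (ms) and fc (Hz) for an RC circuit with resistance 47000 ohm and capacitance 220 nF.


Time constant: tau = R * C.
tau = 47000 * 2.20e-07 = 0.01034 s
tau = 10.34 ms
Cutoff frequency: fc = 1 / (2*pi*R*C).
fc = 1 / (2*pi*0.01034) = 15.39 Hz

tau = 10.34 ms, fc = 15.39 Hz


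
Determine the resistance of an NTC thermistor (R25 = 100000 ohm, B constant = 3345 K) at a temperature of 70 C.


NTC thermistor equation: Rt = R25 * exp(B * (1/T - 1/T25)).
T in Kelvin: 343.15 K, T25 = 298.15 K
1/T - 1/T25 = 1/343.15 - 1/298.15 = -0.00043984
B * (1/T - 1/T25) = 3345 * -0.00043984 = -1.4713
Rt = 100000 * exp(-1.4713) = 22963.6 ohm

22963.6 ohm


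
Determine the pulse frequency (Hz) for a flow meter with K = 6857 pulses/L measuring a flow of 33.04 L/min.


Frequency = K * Q / 60 (converting L/min to L/s).
f = 6857 * 33.04 / 60
f = 226555.28 / 60
f = 3775.92 Hz

3775.92 Hz


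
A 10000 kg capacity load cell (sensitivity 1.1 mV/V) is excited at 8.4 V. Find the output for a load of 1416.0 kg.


Vout = rated_output * Vex * (load / capacity).
Vout = 1.1 * 8.4 * (1416.0 / 10000)
Vout = 1.1 * 8.4 * 0.1416
Vout = 1.308 mV

1.308 mV


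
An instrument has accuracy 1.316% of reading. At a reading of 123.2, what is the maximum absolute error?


Absolute error = (accuracy% / 100) * reading.
Error = (1.316 / 100) * 123.2
Error = 0.01316 * 123.2
Error = 1.6213

1.6213


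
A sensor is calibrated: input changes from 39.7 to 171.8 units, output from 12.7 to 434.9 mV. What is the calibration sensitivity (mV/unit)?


Sensitivity = (y2 - y1) / (x2 - x1).
S = (434.9 - 12.7) / (171.8 - 39.7)
S = 422.2 / 132.1
S = 3.1961 mV/unit

3.1961 mV/unit


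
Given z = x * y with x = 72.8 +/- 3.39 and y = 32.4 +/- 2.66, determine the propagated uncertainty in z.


For a product z = x*y, the relative uncertainty is:
uz/z = sqrt((ux/x)^2 + (uy/y)^2)
Relative uncertainties: ux/x = 3.39/72.8 = 0.046566
uy/y = 2.66/32.4 = 0.082099
z = 72.8 * 32.4 = 2358.7
uz = 2358.7 * sqrt(0.046566^2 + 0.082099^2) = 222.629

222.629


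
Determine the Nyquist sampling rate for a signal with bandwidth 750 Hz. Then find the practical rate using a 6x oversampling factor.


By Nyquist theorem, fs_min = 2 * fmax.
fs_min = 2 * 750 = 1500 Hz
Practical rate = 6 * fs_min = 6 * 1500 = 9000 Hz

fs_min = 1500 Hz, fs_practical = 9000 Hz


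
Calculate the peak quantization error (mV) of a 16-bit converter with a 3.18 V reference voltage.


The maximum quantization error is +/- LSB/2.
LSB = Vref / 2^n = 3.18 / 65536 = 4.852e-05 V
Max error = LSB / 2 = 4.852e-05 / 2 = 2.426e-05 V
Max error = 0.0243 mV

0.0243 mV


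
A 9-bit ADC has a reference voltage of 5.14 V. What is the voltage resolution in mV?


The resolution (LSB) of an ADC is Vref / 2^n.
LSB = 5.14 / 2^9
LSB = 5.14 / 512
LSB = 0.01003906 V = 10.0390625 mV

10.0390625 mV


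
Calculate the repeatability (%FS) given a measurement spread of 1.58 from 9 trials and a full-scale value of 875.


Repeatability = (spread / full scale) * 100%.
R = (1.58 / 875) * 100
R = 0.181 %FS

0.181 %FS


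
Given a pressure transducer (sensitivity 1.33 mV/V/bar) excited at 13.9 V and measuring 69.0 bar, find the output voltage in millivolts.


Output = sensitivity * Vex * P.
Vout = 1.33 * 13.9 * 69.0
Vout = 18.487 * 69.0
Vout = 1275.6 mV

1275.6 mV


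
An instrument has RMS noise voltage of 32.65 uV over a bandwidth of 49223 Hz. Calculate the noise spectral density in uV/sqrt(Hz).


Noise spectral density = Vrms / sqrt(BW).
NSD = 32.65 / sqrt(49223)
NSD = 32.65 / 221.8626
NSD = 0.1472 uV/sqrt(Hz)

0.1472 uV/sqrt(Hz)


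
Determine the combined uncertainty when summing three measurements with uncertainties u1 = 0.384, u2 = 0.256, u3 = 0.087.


For a sum of independent quantities, uc = sqrt(u1^2 + u2^2 + u3^2).
uc = sqrt(0.384^2 + 0.256^2 + 0.087^2)
uc = sqrt(0.147456 + 0.065536 + 0.007569)
uc = 0.4696

0.4696


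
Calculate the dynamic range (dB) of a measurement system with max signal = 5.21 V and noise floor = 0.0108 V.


Dynamic range = 20 * log10(Vmax / Vnoise).
DR = 20 * log10(5.21 / 0.0108)
DR = 20 * log10(482.41)
DR = 53.67 dB

53.67 dB


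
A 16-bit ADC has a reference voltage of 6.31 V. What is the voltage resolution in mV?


The resolution (LSB) of an ADC is Vref / 2^n.
LSB = 6.31 / 2^16
LSB = 6.31 / 65536
LSB = 9.628e-05 V = 0.09628296 mV

0.09628296 mV


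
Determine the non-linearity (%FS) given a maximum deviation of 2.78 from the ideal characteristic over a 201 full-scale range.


Linearity error = (max deviation / full scale) * 100%.
Linearity = (2.78 / 201) * 100
Linearity = 1.383 %FS

1.383 %FS


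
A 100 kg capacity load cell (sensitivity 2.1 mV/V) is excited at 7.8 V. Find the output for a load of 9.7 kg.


Vout = rated_output * Vex * (load / capacity).
Vout = 2.1 * 7.8 * (9.7 / 100)
Vout = 2.1 * 7.8 * 0.097
Vout = 1.589 mV

1.589 mV


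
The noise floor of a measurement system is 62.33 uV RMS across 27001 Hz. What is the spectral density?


Noise spectral density = Vrms / sqrt(BW).
NSD = 62.33 / sqrt(27001)
NSD = 62.33 / 164.3198
NSD = 0.3793 uV/sqrt(Hz)

0.3793 uV/sqrt(Hz)


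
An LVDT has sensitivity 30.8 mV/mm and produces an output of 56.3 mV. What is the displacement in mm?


Displacement = Vout / sensitivity.
d = 56.3 / 30.8
d = 1.828 mm

1.828 mm


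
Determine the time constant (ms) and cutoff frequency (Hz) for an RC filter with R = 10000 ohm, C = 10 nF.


Time constant: tau = R * C.
tau = 10000 * 1.00e-08 = 0.0001 s
tau = 0.1 ms
Cutoff frequency: fc = 1 / (2*pi*R*C).
fc = 1 / (2*pi*0.0001) = 1591.55 Hz

tau = 0.1 ms, fc = 1591.55 Hz


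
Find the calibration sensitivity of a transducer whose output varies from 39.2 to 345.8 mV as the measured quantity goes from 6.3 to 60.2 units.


Sensitivity = (y2 - y1) / (x2 - x1).
S = (345.8 - 39.2) / (60.2 - 6.3)
S = 306.6 / 53.9
S = 5.6883 mV/unit

5.6883 mV/unit


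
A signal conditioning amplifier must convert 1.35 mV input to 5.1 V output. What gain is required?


Gain = Vout / Vin (converting to same units).
G = 5.1 V / 1.35 mV
G = 5100.0 mV / 1.35 mV
G = 3777.78

3777.78


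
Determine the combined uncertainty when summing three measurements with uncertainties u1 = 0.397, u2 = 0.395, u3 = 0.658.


For a sum of independent quantities, uc = sqrt(u1^2 + u2^2 + u3^2).
uc = sqrt(0.397^2 + 0.395^2 + 0.658^2)
uc = sqrt(0.157609 + 0.156025 + 0.432964)
uc = 0.8641

0.8641


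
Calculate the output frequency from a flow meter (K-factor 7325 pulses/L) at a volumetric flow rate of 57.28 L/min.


Frequency = K * Q / 60 (converting L/min to L/s).
f = 7325 * 57.28 / 60
f = 419576.0 / 60
f = 6992.93 Hz

6992.93 Hz


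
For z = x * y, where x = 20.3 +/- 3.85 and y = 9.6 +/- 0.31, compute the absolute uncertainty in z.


For a product z = x*y, the relative uncertainty is:
uz/z = sqrt((ux/x)^2 + (uy/y)^2)
Relative uncertainties: ux/x = 3.85/20.3 = 0.189655
uy/y = 0.31/9.6 = 0.032292
z = 20.3 * 9.6 = 194.9
uz = 194.9 * sqrt(0.189655^2 + 0.032292^2) = 37.492

37.492


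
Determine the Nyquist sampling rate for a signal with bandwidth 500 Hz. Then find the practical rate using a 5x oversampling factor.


By Nyquist theorem, fs_min = 2 * fmax.
fs_min = 2 * 500 = 1000 Hz
Practical rate = 5 * fs_min = 5 * 1000 = 5000 Hz

fs_min = 1000 Hz, fs_practical = 5000 Hz


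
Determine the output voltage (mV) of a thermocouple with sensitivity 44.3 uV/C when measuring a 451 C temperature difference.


The thermocouple output V = sensitivity * dT.
V = 44.3 uV/C * 451 C
V = 19979.3 uV
V = 19.979 mV

19.979 mV


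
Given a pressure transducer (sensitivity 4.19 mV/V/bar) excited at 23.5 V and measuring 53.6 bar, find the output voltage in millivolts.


Output = sensitivity * Vex * P.
Vout = 4.19 * 23.5 * 53.6
Vout = 98.465 * 53.6
Vout = 5277.72 mV

5277.72 mV


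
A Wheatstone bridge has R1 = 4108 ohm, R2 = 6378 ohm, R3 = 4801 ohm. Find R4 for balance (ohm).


At balance: R1*R4 = R2*R3, so R4 = R2*R3/R1.
R4 = 6378 * 4801 / 4108
R4 = 30620778 / 4108
R4 = 7453.94 ohm

7453.94 ohm


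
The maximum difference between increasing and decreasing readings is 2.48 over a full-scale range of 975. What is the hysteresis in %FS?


Hysteresis = (max difference / full scale) * 100%.
H = (2.48 / 975) * 100
H = 0.254 %FS

0.254 %FS


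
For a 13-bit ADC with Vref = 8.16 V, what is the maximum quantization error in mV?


The maximum quantization error is +/- LSB/2.
LSB = Vref / 2^n = 8.16 / 8192 = 0.00099609 V
Max error = LSB / 2 = 0.00099609 / 2 = 0.00049805 V
Max error = 0.498 mV

0.498 mV


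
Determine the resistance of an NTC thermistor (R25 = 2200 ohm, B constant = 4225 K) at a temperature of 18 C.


NTC thermistor equation: Rt = R25 * exp(B * (1/T - 1/T25)).
T in Kelvin: 291.15 K, T25 = 298.15 K
1/T - 1/T25 = 1/291.15 - 1/298.15 = 8.064e-05
B * (1/T - 1/T25) = 4225 * 8.064e-05 = 0.3407
Rt = 2200 * exp(0.3407) = 3093.1 ohm

3093.1 ohm


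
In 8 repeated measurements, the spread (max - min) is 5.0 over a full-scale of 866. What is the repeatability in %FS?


Repeatability = (spread / full scale) * 100%.
R = (5.0 / 866) * 100
R = 0.577 %FS

0.577 %FS


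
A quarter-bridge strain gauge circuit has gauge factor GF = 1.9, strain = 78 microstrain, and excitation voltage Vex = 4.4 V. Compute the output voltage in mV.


Quarter bridge output: Vout = (GF * epsilon * Vex) / 4.
Vout = (1.9 * 78e-6 * 4.4) / 4
Vout = 0.00065208 / 4 V
Vout = 0.00016302 V = 0.163 mV

0.163 mV


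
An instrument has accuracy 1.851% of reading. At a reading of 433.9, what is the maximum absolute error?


Absolute error = (accuracy% / 100) * reading.
Error = (1.851 / 100) * 433.9
Error = 0.01851 * 433.9
Error = 8.0315

8.0315


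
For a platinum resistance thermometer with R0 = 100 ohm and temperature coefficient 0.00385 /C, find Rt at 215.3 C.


The RTD equation: Rt = R0 * (1 + alpha * T).
Rt = 100 * (1 + 0.00385 * 215.3)
Rt = 100 * (1 + 0.828905)
Rt = 100 * 1.828905
Rt = 182.891 ohm

182.891 ohm


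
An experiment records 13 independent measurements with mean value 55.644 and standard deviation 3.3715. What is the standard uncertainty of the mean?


The standard uncertainty for Type A evaluation is u = s / sqrt(n).
u = 3.3715 / sqrt(13)
u = 3.3715 / 3.6056
u = 0.9351

0.9351


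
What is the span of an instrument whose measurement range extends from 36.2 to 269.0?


Span = upper range - lower range.
Span = 269.0 - (36.2)
Span = 232.8

232.8


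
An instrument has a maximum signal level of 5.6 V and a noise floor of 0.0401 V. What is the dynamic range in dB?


Dynamic range = 20 * log10(Vmax / Vnoise).
DR = 20 * log10(5.6 / 0.0401)
DR = 20 * log10(139.65)
DR = 42.9 dB

42.9 dB


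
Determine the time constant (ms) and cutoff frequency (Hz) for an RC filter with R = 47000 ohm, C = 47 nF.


Time constant: tau = R * C.
tau = 47000 * 4.70e-08 = 0.002209 s
tau = 2.209 ms
Cutoff frequency: fc = 1 / (2*pi*R*C).
fc = 1 / (2*pi*0.002209) = 72.05 Hz

tau = 2.209 ms, fc = 72.05 Hz


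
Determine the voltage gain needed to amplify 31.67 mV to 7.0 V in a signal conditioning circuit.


Gain = Vout / Vin (converting to same units).
G = 7.0 V / 31.67 mV
G = 7000.0 mV / 31.67 mV
G = 221.03

221.03


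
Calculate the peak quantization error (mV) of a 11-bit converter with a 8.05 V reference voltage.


The maximum quantization error is +/- LSB/2.
LSB = Vref / 2^n = 8.05 / 2048 = 0.00393066 V
Max error = LSB / 2 = 0.00393066 / 2 = 0.00196533 V
Max error = 1.9653 mV

1.9653 mV


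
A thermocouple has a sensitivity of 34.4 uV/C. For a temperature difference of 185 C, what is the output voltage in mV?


The thermocouple output V = sensitivity * dT.
V = 34.4 uV/C * 185 C
V = 6364.0 uV
V = 6.364 mV

6.364 mV


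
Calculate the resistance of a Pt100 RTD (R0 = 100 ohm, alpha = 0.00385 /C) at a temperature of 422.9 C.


The RTD equation: Rt = R0 * (1 + alpha * T).
Rt = 100 * (1 + 0.00385 * 422.9)
Rt = 100 * (1 + 1.628165)
Rt = 100 * 2.628165
Rt = 262.817 ohm

262.817 ohm


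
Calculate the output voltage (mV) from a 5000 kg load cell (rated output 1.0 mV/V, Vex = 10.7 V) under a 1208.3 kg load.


Vout = rated_output * Vex * (load / capacity).
Vout = 1.0 * 10.7 * (1208.3 / 5000)
Vout = 1.0 * 10.7 * 0.24166
Vout = 2.586 mV

2.586 mV


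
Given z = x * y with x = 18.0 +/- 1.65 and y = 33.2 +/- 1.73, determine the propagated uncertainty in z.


For a product z = x*y, the relative uncertainty is:
uz/z = sqrt((ux/x)^2 + (uy/y)^2)
Relative uncertainties: ux/x = 1.65/18.0 = 0.091667
uy/y = 1.73/33.2 = 0.052108
z = 18.0 * 33.2 = 597.6
uz = 597.6 * sqrt(0.091667^2 + 0.052108^2) = 63.012

63.012


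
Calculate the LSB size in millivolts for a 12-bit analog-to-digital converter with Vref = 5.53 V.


The resolution (LSB) of an ADC is Vref / 2^n.
LSB = 5.53 / 2^12
LSB = 5.53 / 4096
LSB = 0.0013501 V = 1.35009766 mV

1.35009766 mV


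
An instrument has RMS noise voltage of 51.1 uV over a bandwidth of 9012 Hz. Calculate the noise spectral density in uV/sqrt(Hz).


Noise spectral density = Vrms / sqrt(BW).
NSD = 51.1 / sqrt(9012)
NSD = 51.1 / 94.9316
NSD = 0.5383 uV/sqrt(Hz)

0.5383 uV/sqrt(Hz)


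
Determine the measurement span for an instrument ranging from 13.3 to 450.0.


Span = upper range - lower range.
Span = 450.0 - (13.3)
Span = 436.7

436.7


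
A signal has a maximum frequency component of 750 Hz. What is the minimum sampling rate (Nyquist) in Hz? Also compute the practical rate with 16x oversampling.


By Nyquist theorem, fs_min = 2 * fmax.
fs_min = 2 * 750 = 1500 Hz
Practical rate = 16 * fs_min = 16 * 1500 = 24000 Hz

fs_min = 1500 Hz, fs_practical = 24000 Hz


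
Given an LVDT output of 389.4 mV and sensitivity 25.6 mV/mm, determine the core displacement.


Displacement = Vout / sensitivity.
d = 389.4 / 25.6
d = 15.211 mm

15.211 mm


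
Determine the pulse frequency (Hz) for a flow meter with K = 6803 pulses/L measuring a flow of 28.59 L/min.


Frequency = K * Q / 60 (converting L/min to L/s).
f = 6803 * 28.59 / 60
f = 194497.77 / 60
f = 3241.63 Hz

3241.63 Hz


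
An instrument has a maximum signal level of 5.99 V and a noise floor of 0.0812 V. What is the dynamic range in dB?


Dynamic range = 20 * log10(Vmax / Vnoise).
DR = 20 * log10(5.99 / 0.0812)
DR = 20 * log10(73.77)
DR = 37.36 dB

37.36 dB


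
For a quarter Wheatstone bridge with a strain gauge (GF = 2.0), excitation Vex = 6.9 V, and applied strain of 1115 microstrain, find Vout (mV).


Quarter bridge output: Vout = (GF * epsilon * Vex) / 4.
Vout = (2.0 * 1115e-6 * 6.9) / 4
Vout = 0.015387 / 4 V
Vout = 0.00384675 V = 3.8468 mV

3.8468 mV


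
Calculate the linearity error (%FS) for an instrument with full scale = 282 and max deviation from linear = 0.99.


Linearity error = (max deviation / full scale) * 100%.
Linearity = (0.99 / 282) * 100
Linearity = 0.351 %FS

0.351 %FS


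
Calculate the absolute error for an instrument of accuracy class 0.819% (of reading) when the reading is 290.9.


Absolute error = (accuracy% / 100) * reading.
Error = (0.819 / 100) * 290.9
Error = 0.00819 * 290.9
Error = 2.3825

2.3825


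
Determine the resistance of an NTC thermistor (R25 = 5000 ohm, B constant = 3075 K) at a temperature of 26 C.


NTC thermistor equation: Rt = R25 * exp(B * (1/T - 1/T25)).
T in Kelvin: 299.15 K, T25 = 298.15 K
1/T - 1/T25 = 1/299.15 - 1/298.15 = -1.121e-05
B * (1/T - 1/T25) = 3075 * -1.121e-05 = -0.0345
Rt = 5000 * exp(-0.0345) = 4830.6 ohm

4830.6 ohm


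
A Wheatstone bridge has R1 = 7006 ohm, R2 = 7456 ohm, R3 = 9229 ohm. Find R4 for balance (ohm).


At balance: R1*R4 = R2*R3, so R4 = R2*R3/R1.
R4 = 7456 * 9229 / 7006
R4 = 68811424 / 7006
R4 = 9821.78 ohm

9821.78 ohm


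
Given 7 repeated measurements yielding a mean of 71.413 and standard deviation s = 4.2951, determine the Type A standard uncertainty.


The standard uncertainty for Type A evaluation is u = s / sqrt(n).
u = 4.2951 / sqrt(7)
u = 4.2951 / 2.6458
u = 1.6234

1.6234


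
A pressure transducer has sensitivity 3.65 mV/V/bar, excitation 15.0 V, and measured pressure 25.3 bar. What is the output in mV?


Output = sensitivity * Vex * P.
Vout = 3.65 * 15.0 * 25.3
Vout = 54.75 * 25.3
Vout = 1385.17 mV

1385.17 mV


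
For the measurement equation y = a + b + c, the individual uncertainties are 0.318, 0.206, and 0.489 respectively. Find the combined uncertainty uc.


For a sum of independent quantities, uc = sqrt(u1^2 + u2^2 + u3^2).
uc = sqrt(0.318^2 + 0.206^2 + 0.489^2)
uc = sqrt(0.101124 + 0.042436 + 0.239121)
uc = 0.6186

0.6186


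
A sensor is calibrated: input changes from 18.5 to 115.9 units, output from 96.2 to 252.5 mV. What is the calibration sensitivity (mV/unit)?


Sensitivity = (y2 - y1) / (x2 - x1).
S = (252.5 - 96.2) / (115.9 - 18.5)
S = 156.3 / 97.4
S = 1.6047 mV/unit

1.6047 mV/unit


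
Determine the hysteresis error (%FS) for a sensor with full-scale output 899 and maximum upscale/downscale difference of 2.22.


Hysteresis = (max difference / full scale) * 100%.
H = (2.22 / 899) * 100
H = 0.247 %FS

0.247 %FS


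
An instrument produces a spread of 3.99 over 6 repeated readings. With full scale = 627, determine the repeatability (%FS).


Repeatability = (spread / full scale) * 100%.
R = (3.99 / 627) * 100
R = 0.636 %FS

0.636 %FS


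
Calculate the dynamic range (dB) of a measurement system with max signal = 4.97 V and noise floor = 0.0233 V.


Dynamic range = 20 * log10(Vmax / Vnoise).
DR = 20 * log10(4.97 / 0.0233)
DR = 20 * log10(213.3)
DR = 46.58 dB

46.58 dB


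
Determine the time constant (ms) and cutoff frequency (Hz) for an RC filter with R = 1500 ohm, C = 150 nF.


Time constant: tau = R * C.
tau = 1500 * 1.50e-07 = 0.000225 s
tau = 0.225 ms
Cutoff frequency: fc = 1 / (2*pi*R*C).
fc = 1 / (2*pi*0.000225) = 707.36 Hz

tau = 0.225 ms, fc = 707.36 Hz


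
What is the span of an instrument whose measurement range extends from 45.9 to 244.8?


Span = upper range - lower range.
Span = 244.8 - (45.9)
Span = 198.9

198.9


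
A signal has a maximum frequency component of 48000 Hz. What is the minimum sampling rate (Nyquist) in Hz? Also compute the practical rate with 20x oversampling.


By Nyquist theorem, fs_min = 2 * fmax.
fs_min = 2 * 48000 = 96000 Hz
Practical rate = 20 * fs_min = 20 * 96000 = 1920000 Hz

fs_min = 96000 Hz, fs_practical = 1920000 Hz


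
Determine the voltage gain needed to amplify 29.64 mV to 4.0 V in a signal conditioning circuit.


Gain = Vout / Vin (converting to same units).
G = 4.0 V / 29.64 mV
G = 4000.0 mV / 29.64 mV
G = 134.95

134.95


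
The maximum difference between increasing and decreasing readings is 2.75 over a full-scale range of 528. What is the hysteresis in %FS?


Hysteresis = (max difference / full scale) * 100%.
H = (2.75 / 528) * 100
H = 0.521 %FS

0.521 %FS


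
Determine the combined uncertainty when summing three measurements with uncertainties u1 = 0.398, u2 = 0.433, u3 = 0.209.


For a sum of independent quantities, uc = sqrt(u1^2 + u2^2 + u3^2).
uc = sqrt(0.398^2 + 0.433^2 + 0.209^2)
uc = sqrt(0.158404 + 0.187489 + 0.043681)
uc = 0.6242

0.6242


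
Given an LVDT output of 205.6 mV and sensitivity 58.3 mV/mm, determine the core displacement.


Displacement = Vout / sensitivity.
d = 205.6 / 58.3
d = 3.527 mm

3.527 mm


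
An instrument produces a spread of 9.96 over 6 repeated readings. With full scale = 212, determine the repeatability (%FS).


Repeatability = (spread / full scale) * 100%.
R = (9.96 / 212) * 100
R = 4.698 %FS

4.698 %FS


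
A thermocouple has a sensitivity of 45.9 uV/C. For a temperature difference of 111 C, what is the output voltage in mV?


The thermocouple output V = sensitivity * dT.
V = 45.9 uV/C * 111 C
V = 5094.9 uV
V = 5.095 mV

5.095 mV


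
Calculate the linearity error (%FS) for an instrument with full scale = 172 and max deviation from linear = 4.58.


Linearity error = (max deviation / full scale) * 100%.
Linearity = (4.58 / 172) * 100
Linearity = 2.663 %FS

2.663 %FS


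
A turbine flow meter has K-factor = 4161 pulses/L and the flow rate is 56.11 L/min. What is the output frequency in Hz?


Frequency = K * Q / 60 (converting L/min to L/s).
f = 4161 * 56.11 / 60
f = 233473.71 / 60
f = 3891.23 Hz

3891.23 Hz


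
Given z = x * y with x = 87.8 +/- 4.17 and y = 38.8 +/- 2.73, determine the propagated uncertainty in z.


For a product z = x*y, the relative uncertainty is:
uz/z = sqrt((ux/x)^2 + (uy/y)^2)
Relative uncertainties: ux/x = 4.17/87.8 = 0.047494
uy/y = 2.73/38.8 = 0.070361
z = 87.8 * 38.8 = 3406.6
uz = 3406.6 * sqrt(0.047494^2 + 0.070361^2) = 289.191

289.191


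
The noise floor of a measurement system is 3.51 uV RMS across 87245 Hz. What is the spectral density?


Noise spectral density = Vrms / sqrt(BW).
NSD = 3.51 / sqrt(87245)
NSD = 3.51 / 295.3726
NSD = 0.0119 uV/sqrt(Hz)

0.0119 uV/sqrt(Hz)


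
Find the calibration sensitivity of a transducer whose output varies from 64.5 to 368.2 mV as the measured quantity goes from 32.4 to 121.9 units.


Sensitivity = (y2 - y1) / (x2 - x1).
S = (368.2 - 64.5) / (121.9 - 32.4)
S = 303.7 / 89.5
S = 3.3933 mV/unit

3.3933 mV/unit


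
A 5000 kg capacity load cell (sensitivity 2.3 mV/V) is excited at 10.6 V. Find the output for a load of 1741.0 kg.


Vout = rated_output * Vex * (load / capacity).
Vout = 2.3 * 10.6 * (1741.0 / 5000)
Vout = 2.3 * 10.6 * 0.3482
Vout = 8.489 mV

8.489 mV


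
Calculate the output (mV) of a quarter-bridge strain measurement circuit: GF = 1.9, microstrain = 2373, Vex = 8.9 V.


Quarter bridge output: Vout = (GF * epsilon * Vex) / 4.
Vout = (1.9 * 2373e-6 * 8.9) / 4
Vout = 0.04012743 / 4 V
Vout = 0.01003186 V = 10.0319 mV

10.0319 mV


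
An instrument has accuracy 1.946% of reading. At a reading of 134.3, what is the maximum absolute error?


Absolute error = (accuracy% / 100) * reading.
Error = (1.946 / 100) * 134.3
Error = 0.01946 * 134.3
Error = 2.6135

2.6135


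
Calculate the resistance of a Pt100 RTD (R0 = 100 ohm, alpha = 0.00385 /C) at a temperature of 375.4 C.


The RTD equation: Rt = R0 * (1 + alpha * T).
Rt = 100 * (1 + 0.00385 * 375.4)
Rt = 100 * (1 + 1.44529)
Rt = 100 * 2.44529
Rt = 244.529 ohm

244.529 ohm


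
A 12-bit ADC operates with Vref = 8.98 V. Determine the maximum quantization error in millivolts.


The maximum quantization error is +/- LSB/2.
LSB = Vref / 2^n = 8.98 / 4096 = 0.00219238 V
Max error = LSB / 2 = 0.00219238 / 2 = 0.00109619 V
Max error = 1.0962 mV

1.0962 mV


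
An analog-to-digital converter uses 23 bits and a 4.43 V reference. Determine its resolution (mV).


The resolution (LSB) of an ADC is Vref / 2^n.
LSB = 4.43 / 2^23
LSB = 4.43 / 8388608
LSB = 5.3e-07 V = 0.0005281 mV

0.0005281 mV


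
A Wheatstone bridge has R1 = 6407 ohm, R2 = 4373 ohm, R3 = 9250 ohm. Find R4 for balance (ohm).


At balance: R1*R4 = R2*R3, so R4 = R2*R3/R1.
R4 = 4373 * 9250 / 6407
R4 = 40450250 / 6407
R4 = 6313.45 ohm

6313.45 ohm


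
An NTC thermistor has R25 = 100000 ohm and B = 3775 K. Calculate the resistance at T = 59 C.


NTC thermistor equation: Rt = R25 * exp(B * (1/T - 1/T25)).
T in Kelvin: 332.15 K, T25 = 298.15 K
1/T - 1/T25 = 1/332.15 - 1/298.15 = -0.00034333
B * (1/T - 1/T25) = 3775 * -0.00034333 = -1.2961
Rt = 100000 * exp(-1.2961) = 27360.6 ohm

27360.6 ohm


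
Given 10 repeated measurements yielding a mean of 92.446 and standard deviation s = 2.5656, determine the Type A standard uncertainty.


The standard uncertainty for Type A evaluation is u = s / sqrt(n).
u = 2.5656 / sqrt(10)
u = 2.5656 / 3.1623
u = 0.8113

0.8113


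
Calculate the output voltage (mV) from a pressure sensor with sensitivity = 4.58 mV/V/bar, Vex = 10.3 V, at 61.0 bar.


Output = sensitivity * Vex * P.
Vout = 4.58 * 10.3 * 61.0
Vout = 47.174 * 61.0
Vout = 2877.61 mV

2877.61 mV


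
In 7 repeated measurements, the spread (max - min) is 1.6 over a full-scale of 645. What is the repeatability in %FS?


Repeatability = (spread / full scale) * 100%.
R = (1.6 / 645) * 100
R = 0.248 %FS

0.248 %FS


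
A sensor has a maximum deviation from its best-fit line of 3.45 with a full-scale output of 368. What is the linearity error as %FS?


Linearity error = (max deviation / full scale) * 100%.
Linearity = (3.45 / 368) * 100
Linearity = 0.938 %FS

0.938 %FS


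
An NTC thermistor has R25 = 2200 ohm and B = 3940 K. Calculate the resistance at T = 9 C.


NTC thermistor equation: Rt = R25 * exp(B * (1/T - 1/T25)).
T in Kelvin: 282.15 K, T25 = 298.15 K
1/T - 1/T25 = 1/282.15 - 1/298.15 = 0.0001902
B * (1/T - 1/T25) = 3940 * 0.0001902 = 0.7494
Rt = 2200 * exp(0.7494) = 4654.5 ohm

4654.5 ohm


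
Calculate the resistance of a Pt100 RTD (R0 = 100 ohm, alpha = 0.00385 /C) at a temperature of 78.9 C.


The RTD equation: Rt = R0 * (1 + alpha * T).
Rt = 100 * (1 + 0.00385 * 78.9)
Rt = 100 * (1 + 0.303765)
Rt = 100 * 1.303765
Rt = 130.376 ohm

130.376 ohm


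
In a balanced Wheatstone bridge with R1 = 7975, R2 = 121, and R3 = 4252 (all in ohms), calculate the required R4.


At balance: R1*R4 = R2*R3, so R4 = R2*R3/R1.
R4 = 121 * 4252 / 7975
R4 = 514492 / 7975
R4 = 64.51 ohm

64.51 ohm


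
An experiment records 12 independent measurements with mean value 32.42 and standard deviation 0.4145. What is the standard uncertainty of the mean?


The standard uncertainty for Type A evaluation is u = s / sqrt(n).
u = 0.4145 / sqrt(12)
u = 0.4145 / 3.4641
u = 0.1197

0.1197


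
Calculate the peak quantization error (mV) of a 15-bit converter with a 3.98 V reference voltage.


The maximum quantization error is +/- LSB/2.
LSB = Vref / 2^n = 3.98 / 32768 = 0.00012146 V
Max error = LSB / 2 = 0.00012146 / 2 = 6.073e-05 V
Max error = 0.0607 mV

0.0607 mV


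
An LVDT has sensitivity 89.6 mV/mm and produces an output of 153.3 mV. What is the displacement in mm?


Displacement = Vout / sensitivity.
d = 153.3 / 89.6
d = 1.711 mm

1.711 mm


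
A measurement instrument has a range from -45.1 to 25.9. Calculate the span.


Span = upper range - lower range.
Span = 25.9 - (-45.1)
Span = 71.0

71.0


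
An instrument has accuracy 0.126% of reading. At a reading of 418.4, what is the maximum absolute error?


Absolute error = (accuracy% / 100) * reading.
Error = (0.126 / 100) * 418.4
Error = 0.00126 * 418.4
Error = 0.5272

0.5272


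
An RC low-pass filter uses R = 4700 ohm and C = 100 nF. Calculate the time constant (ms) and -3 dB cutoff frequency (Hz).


Time constant: tau = R * C.
tau = 4700 * 1.00e-07 = 0.00047 s
tau = 0.47 ms
Cutoff frequency: fc = 1 / (2*pi*R*C).
fc = 1 / (2*pi*0.00047) = 338.63 Hz

tau = 0.47 ms, fc = 338.63 Hz


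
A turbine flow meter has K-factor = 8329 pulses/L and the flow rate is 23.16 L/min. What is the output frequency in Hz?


Frequency = K * Q / 60 (converting L/min to L/s).
f = 8329 * 23.16 / 60
f = 192899.64 / 60
f = 3214.99 Hz

3214.99 Hz


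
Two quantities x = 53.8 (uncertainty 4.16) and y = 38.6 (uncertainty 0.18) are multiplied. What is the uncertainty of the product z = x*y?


For a product z = x*y, the relative uncertainty is:
uz/z = sqrt((ux/x)^2 + (uy/y)^2)
Relative uncertainties: ux/x = 4.16/53.8 = 0.077323
uy/y = 0.18/38.6 = 0.004663
z = 53.8 * 38.6 = 2076.7
uz = 2076.7 * sqrt(0.077323^2 + 0.004663^2) = 160.868

160.868


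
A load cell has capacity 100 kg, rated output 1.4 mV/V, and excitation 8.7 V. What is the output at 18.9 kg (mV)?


Vout = rated_output * Vex * (load / capacity).
Vout = 1.4 * 8.7 * (18.9 / 100)
Vout = 1.4 * 8.7 * 0.189
Vout = 2.302 mV

2.302 mV


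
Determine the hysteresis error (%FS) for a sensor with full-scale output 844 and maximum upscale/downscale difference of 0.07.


Hysteresis = (max difference / full scale) * 100%.
H = (0.07 / 844) * 100
H = 0.008 %FS

0.008 %FS


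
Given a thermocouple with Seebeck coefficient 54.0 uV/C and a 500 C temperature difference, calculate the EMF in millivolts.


The thermocouple output V = sensitivity * dT.
V = 54.0 uV/C * 500 C
V = 27000.0 uV
V = 27.0 mV

27.0 mV


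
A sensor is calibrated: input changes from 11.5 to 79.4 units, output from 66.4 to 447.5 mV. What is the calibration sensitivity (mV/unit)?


Sensitivity = (y2 - y1) / (x2 - x1).
S = (447.5 - 66.4) / (79.4 - 11.5)
S = 381.1 / 67.9
S = 5.6127 mV/unit

5.6127 mV/unit


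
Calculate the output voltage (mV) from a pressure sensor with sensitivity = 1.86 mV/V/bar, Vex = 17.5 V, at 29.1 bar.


Output = sensitivity * Vex * P.
Vout = 1.86 * 17.5 * 29.1
Vout = 32.55 * 29.1
Vout = 947.21 mV

947.21 mV


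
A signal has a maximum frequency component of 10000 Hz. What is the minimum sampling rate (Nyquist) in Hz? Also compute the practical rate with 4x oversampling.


By Nyquist theorem, fs_min = 2 * fmax.
fs_min = 2 * 10000 = 20000 Hz
Practical rate = 4 * fs_min = 4 * 20000 = 80000 Hz

fs_min = 20000 Hz, fs_practical = 80000 Hz


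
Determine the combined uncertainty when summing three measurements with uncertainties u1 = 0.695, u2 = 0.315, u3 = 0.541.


For a sum of independent quantities, uc = sqrt(u1^2 + u2^2 + u3^2).
uc = sqrt(0.695^2 + 0.315^2 + 0.541^2)
uc = sqrt(0.483025 + 0.099225 + 0.292681)
uc = 0.9354

0.9354


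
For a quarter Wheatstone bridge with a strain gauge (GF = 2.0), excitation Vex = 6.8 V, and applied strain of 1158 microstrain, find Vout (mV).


Quarter bridge output: Vout = (GF * epsilon * Vex) / 4.
Vout = (2.0 * 1158e-6 * 6.8) / 4
Vout = 0.0157488 / 4 V
Vout = 0.0039372 V = 3.9372 mV

3.9372 mV


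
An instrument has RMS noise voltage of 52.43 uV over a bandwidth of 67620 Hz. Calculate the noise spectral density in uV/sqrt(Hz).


Noise spectral density = Vrms / sqrt(BW).
NSD = 52.43 / sqrt(67620)
NSD = 52.43 / 260.0385
NSD = 0.2016 uV/sqrt(Hz)

0.2016 uV/sqrt(Hz)


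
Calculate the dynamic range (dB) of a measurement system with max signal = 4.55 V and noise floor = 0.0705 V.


Dynamic range = 20 * log10(Vmax / Vnoise).
DR = 20 * log10(4.55 / 0.0705)
DR = 20 * log10(64.54)
DR = 36.2 dB

36.2 dB


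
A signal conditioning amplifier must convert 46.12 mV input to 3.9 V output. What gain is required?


Gain = Vout / Vin (converting to same units).
G = 3.9 V / 46.12 mV
G = 3900.0 mV / 46.12 mV
G = 84.56

84.56


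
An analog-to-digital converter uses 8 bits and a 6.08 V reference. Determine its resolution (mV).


The resolution (LSB) of an ADC is Vref / 2^n.
LSB = 6.08 / 2^8
LSB = 6.08 / 256
LSB = 0.02375 V = 23.75 mV

23.75 mV


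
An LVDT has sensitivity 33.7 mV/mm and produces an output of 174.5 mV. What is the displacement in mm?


Displacement = Vout / sensitivity.
d = 174.5 / 33.7
d = 5.178 mm

5.178 mm


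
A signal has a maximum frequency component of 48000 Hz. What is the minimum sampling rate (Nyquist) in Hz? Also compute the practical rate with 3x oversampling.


By Nyquist theorem, fs_min = 2 * fmax.
fs_min = 2 * 48000 = 96000 Hz
Practical rate = 3 * fs_min = 3 * 96000 = 288000 Hz

fs_min = 96000 Hz, fs_practical = 288000 Hz


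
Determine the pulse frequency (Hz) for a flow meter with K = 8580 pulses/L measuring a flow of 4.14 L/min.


Frequency = K * Q / 60 (converting L/min to L/s).
f = 8580 * 4.14 / 60
f = 35521.2 / 60
f = 592.02 Hz

592.02 Hz


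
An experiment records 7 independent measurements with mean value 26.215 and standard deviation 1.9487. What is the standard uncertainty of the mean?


The standard uncertainty for Type A evaluation is u = s / sqrt(n).
u = 1.9487 / sqrt(7)
u = 1.9487 / 2.6458
u = 0.7365

0.7365


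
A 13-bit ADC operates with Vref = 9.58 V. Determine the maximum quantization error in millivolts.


The maximum quantization error is +/- LSB/2.
LSB = Vref / 2^n = 9.58 / 8192 = 0.00116943 V
Max error = LSB / 2 = 0.00116943 / 2 = 0.00058472 V
Max error = 0.5847 mV

0.5847 mV
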